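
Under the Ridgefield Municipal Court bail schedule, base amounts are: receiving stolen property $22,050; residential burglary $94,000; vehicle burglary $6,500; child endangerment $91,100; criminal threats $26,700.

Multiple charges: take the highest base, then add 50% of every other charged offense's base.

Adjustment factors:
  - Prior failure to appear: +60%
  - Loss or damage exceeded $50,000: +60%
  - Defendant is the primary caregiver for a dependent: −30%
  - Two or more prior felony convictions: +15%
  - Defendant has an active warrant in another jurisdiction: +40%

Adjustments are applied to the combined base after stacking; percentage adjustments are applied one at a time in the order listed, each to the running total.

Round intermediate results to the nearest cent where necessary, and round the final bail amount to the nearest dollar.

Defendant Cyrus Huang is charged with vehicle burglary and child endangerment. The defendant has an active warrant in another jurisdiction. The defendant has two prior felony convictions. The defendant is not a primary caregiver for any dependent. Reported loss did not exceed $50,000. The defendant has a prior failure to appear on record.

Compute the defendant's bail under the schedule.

Base amounts from the schedule: vehicle burglary $6,500; child endangerment $91,100.
Stacking rule: highest base plus 50% of each additional charge. Highest is child endangerment at $91,100. Additional: $6,500 × 50% = $3,250. Combined base = $91,100 + $3,250 = $94,350.
Prior failure to appear (+60%): $94,350 × 1.6 = $150,960.
Two or more prior felony convictions (+15%): $150,960 × 1.15 = $173,604.
Defendant has an active warrant in another jurisdiction (+40%): $173,604 × 1.4 = $243,045.60.
Rounded to the nearest dollar: $243,046.

$243,046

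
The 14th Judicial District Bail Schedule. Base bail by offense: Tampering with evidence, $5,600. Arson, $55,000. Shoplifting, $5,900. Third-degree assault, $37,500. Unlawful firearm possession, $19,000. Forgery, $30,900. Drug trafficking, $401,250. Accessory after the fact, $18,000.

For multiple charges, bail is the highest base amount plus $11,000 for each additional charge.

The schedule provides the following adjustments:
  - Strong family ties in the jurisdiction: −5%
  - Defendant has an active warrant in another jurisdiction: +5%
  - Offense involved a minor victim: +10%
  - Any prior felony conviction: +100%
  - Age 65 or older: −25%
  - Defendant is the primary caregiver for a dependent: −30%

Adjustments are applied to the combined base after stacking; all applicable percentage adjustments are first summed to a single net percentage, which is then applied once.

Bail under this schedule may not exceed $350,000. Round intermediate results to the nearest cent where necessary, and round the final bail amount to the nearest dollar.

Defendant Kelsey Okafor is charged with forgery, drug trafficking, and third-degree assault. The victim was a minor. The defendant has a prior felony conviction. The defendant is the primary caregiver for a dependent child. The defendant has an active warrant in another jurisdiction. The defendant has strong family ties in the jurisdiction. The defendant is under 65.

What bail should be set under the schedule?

Base amounts from the schedule: forgery $30,900; drug trafficking $401,250; third-degree assault $37,500.
Stacking rule: highest base plus $11,000 per additional charge. Highest is drug trafficking at $401,250; 2 additional charges → +$22,000. Combined base = $423,250.
Net percentage adjustment: −5% +5% +10% +100% −30% = +80%. $423,250 × 1.8 = $761,850.
Result $761,850 exceeds the maximum of $350,000; bail is capped at $350,000.

$350,000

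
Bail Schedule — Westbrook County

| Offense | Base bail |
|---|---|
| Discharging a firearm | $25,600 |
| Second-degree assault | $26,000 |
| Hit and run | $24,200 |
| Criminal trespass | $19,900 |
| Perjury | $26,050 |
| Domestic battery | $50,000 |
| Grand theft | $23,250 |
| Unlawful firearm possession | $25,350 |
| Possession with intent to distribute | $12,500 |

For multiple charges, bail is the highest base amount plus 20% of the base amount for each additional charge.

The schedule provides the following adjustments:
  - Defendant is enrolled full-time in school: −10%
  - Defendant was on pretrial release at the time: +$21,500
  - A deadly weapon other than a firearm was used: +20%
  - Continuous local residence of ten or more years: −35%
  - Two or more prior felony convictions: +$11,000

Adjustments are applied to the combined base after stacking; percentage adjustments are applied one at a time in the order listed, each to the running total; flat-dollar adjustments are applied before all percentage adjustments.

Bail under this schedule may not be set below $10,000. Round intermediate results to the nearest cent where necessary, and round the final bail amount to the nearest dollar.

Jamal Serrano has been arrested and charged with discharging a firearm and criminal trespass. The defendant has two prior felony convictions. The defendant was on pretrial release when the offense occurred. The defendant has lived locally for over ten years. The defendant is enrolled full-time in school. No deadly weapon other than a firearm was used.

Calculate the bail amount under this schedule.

$36,317

Base amounts from the schedule: discharging a firearm $25,600; criminal trespass $19,900.
Stacking rule: highest base plus 20% of each additional charge. Highest is discharging a firearm at $25,600. Additional: $19,900 × 20% = $3,980. Combined base = $25,600 + $3,980 = $29,580.
Defendant was on pretrial release at the time (+$21,500 flat): $29,580 + $21,500 = $51,080.
Two or more prior felony convictions (+$11,000 flat): $51,080 + $11,000 = $62,080.
Defendant is enrolled full-time in school (−10%): $62,080 × 0.9 = $55,872.
Continuous local residence of ten or more years (−35%): $55,872 × 0.65 = $36,316.80.
$36,316.80 is at or above the $10,000 minimum.
Rounded to the nearest dollar: $36,317.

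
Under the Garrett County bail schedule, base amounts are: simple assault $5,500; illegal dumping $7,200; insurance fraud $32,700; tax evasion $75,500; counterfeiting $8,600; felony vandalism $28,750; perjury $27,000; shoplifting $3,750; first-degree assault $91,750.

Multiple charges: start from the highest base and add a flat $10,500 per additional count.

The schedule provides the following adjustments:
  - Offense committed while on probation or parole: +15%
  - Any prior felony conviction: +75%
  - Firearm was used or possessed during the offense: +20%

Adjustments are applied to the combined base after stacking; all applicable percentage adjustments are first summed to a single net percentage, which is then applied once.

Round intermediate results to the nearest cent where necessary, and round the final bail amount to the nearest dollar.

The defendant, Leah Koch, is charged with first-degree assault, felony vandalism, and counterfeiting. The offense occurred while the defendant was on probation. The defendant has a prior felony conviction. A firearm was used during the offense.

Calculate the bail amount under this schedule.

$236,775

Base amounts from the schedule: first-degree assault $91,750; felony vandalism $28,750; counterfeiting $8,600.
Stacking rule: highest base plus $10,500 per additional charge. Highest is first-degree assault at $91,750; 2 additional charges → +$21,000. Combined base = $112,750.
Net percentage adjustment: +15% +75% +20% = +110%. $112,750 × 2.1 = $236,775.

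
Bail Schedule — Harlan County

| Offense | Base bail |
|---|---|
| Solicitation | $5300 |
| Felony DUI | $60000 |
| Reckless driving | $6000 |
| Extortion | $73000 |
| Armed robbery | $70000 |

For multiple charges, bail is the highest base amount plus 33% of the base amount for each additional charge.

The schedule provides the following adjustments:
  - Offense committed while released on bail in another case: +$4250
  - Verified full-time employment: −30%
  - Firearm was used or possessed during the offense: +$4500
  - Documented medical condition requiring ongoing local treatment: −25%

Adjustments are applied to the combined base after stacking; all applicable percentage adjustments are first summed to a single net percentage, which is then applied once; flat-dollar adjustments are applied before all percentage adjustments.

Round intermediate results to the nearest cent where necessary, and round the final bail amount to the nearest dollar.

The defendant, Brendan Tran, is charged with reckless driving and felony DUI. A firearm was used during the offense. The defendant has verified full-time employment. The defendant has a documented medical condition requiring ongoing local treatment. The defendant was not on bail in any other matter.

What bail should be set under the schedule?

$29916

Base amounts from the schedule: reckless driving $6000; felony DUI $60000.
Stacking rule: highest base plus 33% of each additional charge. Highest is felony DUI at $60000. Additional: $6000 × 33% = $1980. Combined base = $60000 + $1980 = $61980.
Firearm was used or possessed during the offense (+$4500 flat): $61980 + $4500 = $66480.
Net percentage adjustment: −30% −25% = −55%. $66480 × 0.45 = $29916.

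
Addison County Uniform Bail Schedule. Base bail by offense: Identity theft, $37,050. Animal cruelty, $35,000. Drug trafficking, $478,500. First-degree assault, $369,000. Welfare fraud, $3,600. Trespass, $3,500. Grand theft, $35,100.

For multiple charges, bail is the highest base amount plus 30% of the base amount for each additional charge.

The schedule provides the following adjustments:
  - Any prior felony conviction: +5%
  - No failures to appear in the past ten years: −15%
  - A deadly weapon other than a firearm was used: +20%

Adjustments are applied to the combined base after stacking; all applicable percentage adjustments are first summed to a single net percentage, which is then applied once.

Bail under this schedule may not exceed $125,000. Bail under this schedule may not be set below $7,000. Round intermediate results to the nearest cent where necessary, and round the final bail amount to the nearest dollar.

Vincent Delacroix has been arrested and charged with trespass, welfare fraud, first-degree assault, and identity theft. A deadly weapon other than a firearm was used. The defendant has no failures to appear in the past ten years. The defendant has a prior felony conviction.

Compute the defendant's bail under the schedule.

$125,000

Base amounts from the schedule: trespass $3,500; welfare fraud $3,600; first-degree assault $369,000; identity theft $37,050.
Stacking rule: highest base plus 30% of each additional charge. Highest is first-degree assault at $369,000. Additional: $3,500 × 30% = $1,050; $3,600 × 30% = $1,080; $37,050 × 30% = $11,115. Combined base = $369,000 + $13,245 = $382,245.
Net percentage adjustment: +5% −15% +20% = +10%. $382,245 × 1.1 = $420,469.50.
Result $420,469.50 exceeds the maximum of $125,000; bail is capped at $125,000.
$125,000 is at or above the $7,000 minimum.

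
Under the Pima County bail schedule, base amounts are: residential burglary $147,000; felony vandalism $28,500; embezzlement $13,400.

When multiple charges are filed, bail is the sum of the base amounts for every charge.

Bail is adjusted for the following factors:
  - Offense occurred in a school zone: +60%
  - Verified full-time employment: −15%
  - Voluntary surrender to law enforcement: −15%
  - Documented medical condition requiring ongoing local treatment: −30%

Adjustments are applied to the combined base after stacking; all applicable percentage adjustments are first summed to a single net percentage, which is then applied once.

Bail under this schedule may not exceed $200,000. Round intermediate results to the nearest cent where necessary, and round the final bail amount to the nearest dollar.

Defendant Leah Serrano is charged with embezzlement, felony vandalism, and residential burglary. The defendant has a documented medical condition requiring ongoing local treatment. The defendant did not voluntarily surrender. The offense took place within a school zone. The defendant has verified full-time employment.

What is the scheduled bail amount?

$200,000

Base amounts from the schedule: embezzlement $13,400; felony vandalism $28,500; residential burglary $147,000.
Stacking rule: sum of all bases. $13,400 + $28,500 + $147,000 = $188,900.
Net percentage adjustment: +60% −15% −30% = +15%. $188,900 × 1.15 = $217,235.
Result $217,235 exceeds the maximum of $200,000; bail is capped at $200,000.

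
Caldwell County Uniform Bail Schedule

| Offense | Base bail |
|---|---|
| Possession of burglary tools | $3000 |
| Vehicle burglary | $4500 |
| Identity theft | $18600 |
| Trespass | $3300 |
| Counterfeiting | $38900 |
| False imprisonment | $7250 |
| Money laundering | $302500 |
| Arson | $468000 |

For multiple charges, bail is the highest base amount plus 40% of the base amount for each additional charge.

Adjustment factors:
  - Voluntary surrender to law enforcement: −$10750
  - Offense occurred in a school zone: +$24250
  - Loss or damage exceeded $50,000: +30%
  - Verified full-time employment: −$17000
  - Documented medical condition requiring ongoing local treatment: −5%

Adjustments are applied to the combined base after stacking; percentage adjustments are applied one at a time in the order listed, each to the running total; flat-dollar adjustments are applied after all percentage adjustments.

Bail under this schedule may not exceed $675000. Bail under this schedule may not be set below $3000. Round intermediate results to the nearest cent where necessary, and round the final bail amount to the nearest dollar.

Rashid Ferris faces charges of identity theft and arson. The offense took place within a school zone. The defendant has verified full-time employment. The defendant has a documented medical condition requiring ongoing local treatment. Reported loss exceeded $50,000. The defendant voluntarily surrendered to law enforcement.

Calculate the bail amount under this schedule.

$583668

Base amounts from the schedule: identity theft $18600; arson $468000.
Stacking rule: highest base plus 40% of each additional charge. Highest is arson at $468000. Additional: $18600 × 40% = $7440. Combined base = $468000 + $7440 = $475440.
Loss or damage exceeded $50,000 (+30%): $475440 × 1.3 = $618072.
Documented medical condition requiring ongoing local treatment (−5%): $618072 × 0.95 = $587168.40.
Voluntary surrender to law enforcement (−$10750 flat): $587168.40 − $10750 = $576418.40.
Offense occurred in a school zone (+$24250 flat): $576418.40 + $24250 = $600668.40.
Verified full-time employment (−$17000 flat): $600668.40 − $17000 = $583668.40.
$583668.40 is within the $675000 maximum.
$583668.40 is at or above the $3000 minimum.
Rounded to the nearest dollar: $583668.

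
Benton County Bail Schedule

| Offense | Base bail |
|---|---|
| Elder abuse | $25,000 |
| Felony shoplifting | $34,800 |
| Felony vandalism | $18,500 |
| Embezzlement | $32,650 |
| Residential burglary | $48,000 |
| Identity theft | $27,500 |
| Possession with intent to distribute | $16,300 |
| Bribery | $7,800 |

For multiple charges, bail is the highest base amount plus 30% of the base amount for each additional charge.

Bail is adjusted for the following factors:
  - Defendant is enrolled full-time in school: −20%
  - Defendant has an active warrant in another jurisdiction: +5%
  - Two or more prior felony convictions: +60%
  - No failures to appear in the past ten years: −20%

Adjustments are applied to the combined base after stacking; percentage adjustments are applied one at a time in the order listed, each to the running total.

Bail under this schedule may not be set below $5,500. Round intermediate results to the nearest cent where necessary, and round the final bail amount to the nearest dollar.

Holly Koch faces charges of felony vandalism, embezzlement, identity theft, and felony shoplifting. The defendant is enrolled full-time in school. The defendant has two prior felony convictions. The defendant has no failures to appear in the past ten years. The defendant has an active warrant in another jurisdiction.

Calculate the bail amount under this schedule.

Base amounts from the schedule: felony vandalism $18,500; embezzlement $32,650; identity theft $27,500; felony shoplifting $34,800.
Stacking rule: highest base plus 30% of each additional charge. Highest is felony shoplifting at $34,800. Additional: $18,500 × 30% = $5,550; $32,650 × 30% = $9,795; $27,500 × 30% = $8,250. Combined base = $34,800 + $23,595 = $58,395.
Defendant is enrolled full-time in school (−20%): $58,395 × 0.8 = $46,716.
Defendant has an active warrant in another jurisdiction (+5%): $46,716 × 1.05 = $49,051.80.
Two or more prior felony convictions (+60%): $49,051.80 × 1.6 = $78,482.88.
No failures to appear in the past ten years (−20%): $78,482.88 × 0.8 = $62,786.30.
$62,786.30 is at or above the $5,500 minimum.
Rounded to the nearest dollar: $62,786.

$62,786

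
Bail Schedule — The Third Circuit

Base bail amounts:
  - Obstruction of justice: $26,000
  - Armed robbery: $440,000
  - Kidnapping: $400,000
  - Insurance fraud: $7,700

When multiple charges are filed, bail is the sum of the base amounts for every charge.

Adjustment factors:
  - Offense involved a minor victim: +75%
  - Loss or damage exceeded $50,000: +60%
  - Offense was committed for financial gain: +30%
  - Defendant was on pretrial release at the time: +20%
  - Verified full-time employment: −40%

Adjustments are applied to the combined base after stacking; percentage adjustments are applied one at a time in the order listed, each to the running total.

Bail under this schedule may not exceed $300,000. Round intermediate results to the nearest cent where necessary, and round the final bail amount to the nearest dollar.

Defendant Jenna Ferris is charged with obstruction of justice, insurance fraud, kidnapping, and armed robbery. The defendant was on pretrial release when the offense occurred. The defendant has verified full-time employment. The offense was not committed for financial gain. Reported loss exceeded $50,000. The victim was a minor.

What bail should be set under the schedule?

Base amounts from the schedule: obstruction of justice $26,000; insurance fraud $7,700; kidnapping $400,000; armed robbery $440,000.
Stacking rule: sum of all bases. $26,000 + $7,700 + $400,000 + $440,000 = $873,700.
Offense involved a minor victim (+75%): $873,700 × 1.75 = $1,528,975.
Loss or damage exceeded $50,000 (+60%): $1,528,975 × 1.6 = $2,446,360.
Defendant was on pretrial release at the time (+20%): $2,446,360 × 1.2 = $2,935,632.
Verified full-time employment (−40%): $2,935,632 × 0.6 = $1,761,379.20.
Result $1,761,379.20 exceeds the maximum of $300,000; bail is capped at $300,000.

$300,000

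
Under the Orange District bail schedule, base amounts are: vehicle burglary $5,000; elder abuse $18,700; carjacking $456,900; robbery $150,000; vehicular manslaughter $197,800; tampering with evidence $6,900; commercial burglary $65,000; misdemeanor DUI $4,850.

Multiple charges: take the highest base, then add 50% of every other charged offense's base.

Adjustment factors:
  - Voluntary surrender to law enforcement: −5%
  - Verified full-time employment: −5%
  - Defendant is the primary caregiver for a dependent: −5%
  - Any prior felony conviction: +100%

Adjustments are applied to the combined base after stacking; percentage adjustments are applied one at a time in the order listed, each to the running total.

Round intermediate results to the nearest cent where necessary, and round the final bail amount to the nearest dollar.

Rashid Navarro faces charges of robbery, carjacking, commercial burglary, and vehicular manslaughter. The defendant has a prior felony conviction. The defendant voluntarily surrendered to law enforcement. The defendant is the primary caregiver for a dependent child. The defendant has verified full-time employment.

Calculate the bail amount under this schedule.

$1,137,394

Base amounts from the schedule: robbery $150,000; carjacking $456,900; commercial burglary $65,000; vehicular manslaughter $197,800.
Stacking rule: highest base plus 50% of each additional charge. Highest is carjacking at $456,900. Additional: $150,000 × 50% = $75,000; $65,000 × 50% = $32,500; $197,800 × 50% = $98,900. Combined base = $456,900 + $206,400 = $663,300.
Voluntary surrender to law enforcement (−5%): $663,300 × 0.95 = $630,135.
Verified full-time employment (−5%): $630,135 × 0.95 = $598,628.25.
Defendant is the primary caregiver for a dependent (−5%): $598,628.25 × 0.95 = $568,696.84.
Any prior felony conviction (+100%): $568,696.84 × 2 = $1,137,393.68.
Rounded to the nearest dollar: $1,137,394.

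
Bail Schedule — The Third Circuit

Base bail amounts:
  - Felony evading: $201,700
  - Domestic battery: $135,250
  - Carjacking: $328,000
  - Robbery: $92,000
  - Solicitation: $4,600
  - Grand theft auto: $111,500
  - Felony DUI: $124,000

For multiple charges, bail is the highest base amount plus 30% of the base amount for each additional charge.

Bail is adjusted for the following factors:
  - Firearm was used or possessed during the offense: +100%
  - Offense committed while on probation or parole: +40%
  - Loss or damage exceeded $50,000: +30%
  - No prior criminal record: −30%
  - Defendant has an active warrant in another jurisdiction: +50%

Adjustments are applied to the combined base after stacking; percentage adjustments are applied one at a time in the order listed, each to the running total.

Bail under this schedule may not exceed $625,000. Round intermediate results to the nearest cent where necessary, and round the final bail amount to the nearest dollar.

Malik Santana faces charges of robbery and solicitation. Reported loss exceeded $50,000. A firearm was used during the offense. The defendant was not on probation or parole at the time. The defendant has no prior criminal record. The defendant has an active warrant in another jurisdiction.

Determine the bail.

$254,927

Base amounts from the schedule: robbery $92,000; solicitation $4,600.
Stacking rule: highest base plus 30% of each additional charge. Highest is robbery at $92,000. Additional: $4,600 × 30% = $1,380. Combined base = $92,000 + $1,380 = $93,380.
Firearm was used or possessed during the offense (+100%): $93,380 × 2 = $186,760.
Loss or damage exceeded $50,000 (+30%): $186,760 × 1.3 = $242,788.
No prior criminal record (−30%): $242,788 × 0.7 = $169,951.60.
Defendant has an active warrant in another jurisdiction (+50%): $169,951.60 × 1.5 = $254,927.40.
$254,927.40 is within the $625,000 maximum.
Rounded to the nearest dollar: $254,927.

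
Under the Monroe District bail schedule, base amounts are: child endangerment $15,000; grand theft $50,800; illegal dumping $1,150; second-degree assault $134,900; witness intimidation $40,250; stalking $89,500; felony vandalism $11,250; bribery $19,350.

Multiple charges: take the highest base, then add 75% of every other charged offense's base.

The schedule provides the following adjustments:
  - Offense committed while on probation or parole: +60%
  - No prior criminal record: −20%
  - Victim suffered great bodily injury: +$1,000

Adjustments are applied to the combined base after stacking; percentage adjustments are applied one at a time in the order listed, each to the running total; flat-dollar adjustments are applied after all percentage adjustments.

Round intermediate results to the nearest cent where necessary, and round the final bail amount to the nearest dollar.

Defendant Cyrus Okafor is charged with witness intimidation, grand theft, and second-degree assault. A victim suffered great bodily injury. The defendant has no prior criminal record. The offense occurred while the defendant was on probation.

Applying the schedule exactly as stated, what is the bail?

$261,080

Base amounts from the schedule: witness intimidation $40,250; grand theft $50,800; second-degree assault $134,900.
Stacking rule: highest base plus 75% of each additional charge. Highest is second-degree assault at $134,900. Additional: $40,250 × 75% = $30,187.50; $50,800 × 75% = $38,100. Combined base = $134,900 + $68,287.50 = $203,187.50.
Offense committed while on probation or parole (+60%): $203,187.50 × 1.6 = $325,100.
No prior criminal record (−20%): $325,100 × 0.8 = $260,080.
Victim suffered great bodily injury (+$1,000 flat): $260,080 + $1,000 = $261,080.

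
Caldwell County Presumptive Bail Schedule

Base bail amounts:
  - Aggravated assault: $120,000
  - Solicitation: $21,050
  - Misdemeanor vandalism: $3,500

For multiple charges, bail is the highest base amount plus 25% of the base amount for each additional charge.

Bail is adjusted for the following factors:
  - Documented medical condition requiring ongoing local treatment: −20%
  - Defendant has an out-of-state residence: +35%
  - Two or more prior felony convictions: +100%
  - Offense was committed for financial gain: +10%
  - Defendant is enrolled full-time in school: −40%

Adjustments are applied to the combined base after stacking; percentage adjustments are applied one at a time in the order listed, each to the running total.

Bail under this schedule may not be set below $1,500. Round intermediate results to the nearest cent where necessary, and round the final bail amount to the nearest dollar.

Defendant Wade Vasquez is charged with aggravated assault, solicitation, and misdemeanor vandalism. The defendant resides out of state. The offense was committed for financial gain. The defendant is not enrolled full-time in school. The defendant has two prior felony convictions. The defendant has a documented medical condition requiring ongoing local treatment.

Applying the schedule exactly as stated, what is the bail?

Base amounts from the schedule: aggravated assault $120,000; solicitation $21,050; misdemeanor vandalism $3,500.
Stacking rule: highest base plus 25% of each additional charge. Highest is aggravated assault at $120,000. Additional: $21,050 × 25% = $5,262.50; $3,500 × 25% = $875. Combined base = $120,000 + $6,137.50 = $126,137.50.
Documented medical condition requiring ongoing local treatment (−20%): $126,137.50 × 0.8 = $100,910.
Defendant has an out-of-state residence (+35%): $100,910 × 1.35 = $136,228.50.
Two or more prior felony convictions (+100%): $136,228.50 × 2 = $272,457.
Offense was committed for financial gain (+10%): $272,457 × 1.1 = $299,702.70.
$299,702.70 is at or above the $1,500 minimum.
Rounded to the nearest dollar: $299,703.

$299,703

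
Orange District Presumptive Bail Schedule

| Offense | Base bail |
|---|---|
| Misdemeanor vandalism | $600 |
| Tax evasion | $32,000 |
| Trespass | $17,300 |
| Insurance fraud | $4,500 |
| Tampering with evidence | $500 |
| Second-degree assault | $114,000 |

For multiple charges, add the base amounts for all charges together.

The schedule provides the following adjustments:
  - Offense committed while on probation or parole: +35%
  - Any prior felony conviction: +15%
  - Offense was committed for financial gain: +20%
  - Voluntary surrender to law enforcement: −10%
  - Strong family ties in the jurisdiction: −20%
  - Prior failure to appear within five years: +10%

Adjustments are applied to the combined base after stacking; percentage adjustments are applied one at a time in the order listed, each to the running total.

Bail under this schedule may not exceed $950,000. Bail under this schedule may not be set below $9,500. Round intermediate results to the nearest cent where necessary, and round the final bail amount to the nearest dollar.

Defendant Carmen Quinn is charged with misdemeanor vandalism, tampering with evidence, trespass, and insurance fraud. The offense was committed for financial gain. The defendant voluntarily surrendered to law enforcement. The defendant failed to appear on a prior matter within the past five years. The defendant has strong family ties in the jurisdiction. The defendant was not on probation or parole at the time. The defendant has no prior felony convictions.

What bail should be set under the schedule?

Base amounts from the schedule: misdemeanor vandalism $600; tampering with evidence $500; trespass $17,300; insurance fraud $4,500.
Stacking rule: sum of all bases. $600 + $500 + $17,300 + $4,500 = $22,900.
Offense was committed for financial gain (+20%): $22,900 × 1.2 = $27,480.
Voluntary surrender to law enforcement (−10%): $27,480 × 0.9 = $24,732.
Strong family ties in the jurisdiction (−20%): $24,732 × 0.8 = $19,785.60.
Prior failure to appear within five years (+10%): $19,785.60 × 1.1 = $21,764.16.
$21,764.16 is within the $950,000 maximum.
$21,764.16 is at or above the $9,500 minimum.
Rounded to the nearest dollar: $21,764.

$21,764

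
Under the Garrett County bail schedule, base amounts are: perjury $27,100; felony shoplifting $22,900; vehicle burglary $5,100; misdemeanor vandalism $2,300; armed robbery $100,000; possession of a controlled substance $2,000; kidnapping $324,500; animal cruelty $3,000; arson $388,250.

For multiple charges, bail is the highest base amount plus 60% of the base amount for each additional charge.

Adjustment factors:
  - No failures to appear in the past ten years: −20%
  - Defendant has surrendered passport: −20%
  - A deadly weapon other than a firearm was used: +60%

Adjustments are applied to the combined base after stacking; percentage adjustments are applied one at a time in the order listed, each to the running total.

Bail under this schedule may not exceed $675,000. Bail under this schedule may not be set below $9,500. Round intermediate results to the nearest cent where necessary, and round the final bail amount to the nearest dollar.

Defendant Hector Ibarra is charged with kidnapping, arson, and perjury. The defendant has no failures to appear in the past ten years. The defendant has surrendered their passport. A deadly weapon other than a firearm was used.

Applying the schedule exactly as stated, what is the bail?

Base amounts from the schedule: kidnapping $324,500; arson $388,250; perjury $27,100.
Stacking rule: highest base plus 60% of each additional charge. Highest is arson at $388,250. Additional: $324,500 × 60% = $194,700; $27,100 × 60% = $16,260. Combined base = $388,250 + $210,960 = $599,210.
No failures to appear in the past ten years (−20%): $599,210 × 0.8 = $479,368.
Defendant has surrendered passport (−20%): $479,368 × 0.8 = $383,494.40.
A deadly weapon other than a firearm was used (+60%): $383,494.40 × 1.6 = $613,591.04.
$613,591.04 is within the $675,000 maximum.
$613,591.04 is at or above the $9,500 minimum.
Rounded to the nearest dollar: $613,591.

$613,591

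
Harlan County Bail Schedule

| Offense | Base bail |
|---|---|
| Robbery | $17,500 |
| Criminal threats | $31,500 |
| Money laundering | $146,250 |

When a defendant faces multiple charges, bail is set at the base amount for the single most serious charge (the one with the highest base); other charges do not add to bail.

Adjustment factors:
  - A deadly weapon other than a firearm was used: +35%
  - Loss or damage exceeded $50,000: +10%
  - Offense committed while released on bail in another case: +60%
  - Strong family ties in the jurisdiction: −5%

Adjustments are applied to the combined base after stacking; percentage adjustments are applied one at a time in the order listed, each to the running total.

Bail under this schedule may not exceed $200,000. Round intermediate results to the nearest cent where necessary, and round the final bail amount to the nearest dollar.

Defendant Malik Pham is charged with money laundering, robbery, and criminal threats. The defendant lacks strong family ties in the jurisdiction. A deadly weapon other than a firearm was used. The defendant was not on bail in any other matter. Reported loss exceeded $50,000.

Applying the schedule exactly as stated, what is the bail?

$200,000

Base amounts from the schedule: money laundering $146,250; robbery $17,500; criminal threats $31,500.
Stacking rule: use the highest base only. Highest is money laundering at $146,250. Combined base = $146,250.
A deadly weapon other than a firearm was used (+35%): $146,250 × 1.35 = $197,437.50.
Loss or damage exceeded $50,000 (+10%): $197,437.50 × 1.1 = $217,181.25.
Result $217,181.25 exceeds the maximum of $200,000; bail is capped at $200,000.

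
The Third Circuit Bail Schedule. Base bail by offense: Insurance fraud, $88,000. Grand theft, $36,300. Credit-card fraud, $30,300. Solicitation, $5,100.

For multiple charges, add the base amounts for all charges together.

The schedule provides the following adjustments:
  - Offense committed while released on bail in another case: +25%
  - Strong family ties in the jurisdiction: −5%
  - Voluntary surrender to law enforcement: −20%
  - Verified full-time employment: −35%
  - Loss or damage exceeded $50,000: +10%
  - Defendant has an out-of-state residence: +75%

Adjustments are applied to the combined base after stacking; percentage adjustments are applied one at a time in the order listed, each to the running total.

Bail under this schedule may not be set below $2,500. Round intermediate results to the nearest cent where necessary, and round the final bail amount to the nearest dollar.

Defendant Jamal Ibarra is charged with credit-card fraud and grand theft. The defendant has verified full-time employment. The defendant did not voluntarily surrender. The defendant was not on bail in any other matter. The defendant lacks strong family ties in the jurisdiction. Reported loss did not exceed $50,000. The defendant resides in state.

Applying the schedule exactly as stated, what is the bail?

$43,290

Base amounts from the schedule: credit-card fraud $30,300; grand theft $36,300.
Stacking rule: sum of all bases. $30,300 + $36,300 = $66,600.
Verified full-time employment (−35%): $66,600 × 0.65 = $43,290.
$43,290 is at or above the $2,500 minimum.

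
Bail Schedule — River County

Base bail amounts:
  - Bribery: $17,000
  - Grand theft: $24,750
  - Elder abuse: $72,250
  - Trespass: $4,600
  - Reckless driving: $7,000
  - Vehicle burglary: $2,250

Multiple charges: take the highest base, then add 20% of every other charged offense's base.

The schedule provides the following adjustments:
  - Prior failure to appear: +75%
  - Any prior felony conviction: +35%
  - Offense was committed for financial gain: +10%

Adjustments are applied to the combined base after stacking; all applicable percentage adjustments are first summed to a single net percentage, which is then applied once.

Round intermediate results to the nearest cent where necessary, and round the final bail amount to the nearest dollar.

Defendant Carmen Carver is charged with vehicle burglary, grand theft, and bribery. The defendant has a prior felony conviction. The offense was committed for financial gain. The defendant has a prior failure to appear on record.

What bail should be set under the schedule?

$62,920

Base amounts from the schedule: vehicle burglary $2,250; grand theft $24,750; bribery $17,000.
Stacking rule: highest base plus 20% of each additional charge. Highest is grand theft at $24,750. Additional: $2,250 × 20% = $450; $17,000 × 20% = $3,400. Combined base = $24,750 + $3,850 = $28,600.
Net percentage adjustment: +75% +35% +10% = +120%. $28,600 × 2.2 = $62,920.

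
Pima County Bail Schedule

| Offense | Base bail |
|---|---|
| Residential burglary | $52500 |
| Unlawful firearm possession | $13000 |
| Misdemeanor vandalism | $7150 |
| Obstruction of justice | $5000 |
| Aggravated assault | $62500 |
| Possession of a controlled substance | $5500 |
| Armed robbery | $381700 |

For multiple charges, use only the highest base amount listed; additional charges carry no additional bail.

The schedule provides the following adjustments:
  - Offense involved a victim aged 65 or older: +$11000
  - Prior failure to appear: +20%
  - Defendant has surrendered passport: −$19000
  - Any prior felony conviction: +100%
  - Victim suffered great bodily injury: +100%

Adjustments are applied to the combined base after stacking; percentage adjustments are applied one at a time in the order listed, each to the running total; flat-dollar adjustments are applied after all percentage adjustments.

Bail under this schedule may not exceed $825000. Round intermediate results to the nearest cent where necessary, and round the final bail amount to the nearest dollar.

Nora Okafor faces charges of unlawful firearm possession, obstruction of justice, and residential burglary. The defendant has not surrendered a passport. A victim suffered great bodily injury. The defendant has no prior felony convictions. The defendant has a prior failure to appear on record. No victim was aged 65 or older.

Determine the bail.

Base amounts from the schedule: unlawful firearm possession $13000; obstruction of justice $5000; residential burglary $52500.
Stacking rule: use the highest base only. Highest is residential burglary at $52500. Combined base = $52500.
Prior failure to appear (+20%): $52500 × 1.2 = $63000.
Victim suffered great bodily injury (+100%): $63000 × 2 = $126000.
$126000 is within the $825000 maximum.

$126000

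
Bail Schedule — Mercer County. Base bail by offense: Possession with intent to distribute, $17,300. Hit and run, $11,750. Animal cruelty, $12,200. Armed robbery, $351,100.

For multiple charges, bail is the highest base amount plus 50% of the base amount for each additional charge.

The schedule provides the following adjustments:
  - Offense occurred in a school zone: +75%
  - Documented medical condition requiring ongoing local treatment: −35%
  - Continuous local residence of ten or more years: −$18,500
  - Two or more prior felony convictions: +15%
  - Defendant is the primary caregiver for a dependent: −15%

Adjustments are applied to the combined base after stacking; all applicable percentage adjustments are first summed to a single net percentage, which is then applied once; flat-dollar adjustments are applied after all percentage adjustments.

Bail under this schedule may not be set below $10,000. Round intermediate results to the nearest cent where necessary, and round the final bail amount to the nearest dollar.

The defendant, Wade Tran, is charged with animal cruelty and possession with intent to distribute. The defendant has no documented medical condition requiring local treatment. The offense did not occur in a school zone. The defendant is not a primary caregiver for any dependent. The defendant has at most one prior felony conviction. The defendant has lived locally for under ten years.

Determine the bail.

Base amounts from the schedule: animal cruelty $12,200; possession with intent to distribute $17,300.
Stacking rule: highest base plus 50% of each additional charge. Highest is possession with intent to distribute at $17,300. Additional: $12,200 × 50% = $6,100. Combined base = $17,300 + $6,100 = $23,400.
No adjustment factors apply to this defendant.
$23,400 is at or above the $10,000 minimum.

$23,400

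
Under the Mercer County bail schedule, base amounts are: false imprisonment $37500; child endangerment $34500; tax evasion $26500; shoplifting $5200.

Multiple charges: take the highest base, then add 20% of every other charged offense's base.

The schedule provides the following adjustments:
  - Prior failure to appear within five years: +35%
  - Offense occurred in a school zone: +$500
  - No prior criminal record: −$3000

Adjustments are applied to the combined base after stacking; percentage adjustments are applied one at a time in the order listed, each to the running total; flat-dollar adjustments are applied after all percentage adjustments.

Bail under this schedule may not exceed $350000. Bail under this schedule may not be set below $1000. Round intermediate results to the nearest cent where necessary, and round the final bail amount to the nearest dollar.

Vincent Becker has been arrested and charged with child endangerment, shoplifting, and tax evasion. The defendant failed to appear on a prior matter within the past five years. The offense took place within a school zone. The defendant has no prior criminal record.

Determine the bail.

$52634

Base amounts from the schedule: child endangerment $34500; shoplifting $5200; tax evasion $26500.
Stacking rule: highest base plus 20% of each additional charge. Highest is child endangerment at $34500. Additional: $5200 × 20% = $1040; $26500 × 20% = $5300. Combined base = $34500 + $6340 = $40840.
Prior failure to appear within five years (+35%): $40840 × 1.35 = $55134.
Offense occurred in a school zone (+$500 flat): $55134 + $500 = $55634.
No prior criminal record (−$3000 flat): $55634 − $3000 = $52634.
$52634 is within the $350000 maximum.
$52634 is at or above the $1000 minimum.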